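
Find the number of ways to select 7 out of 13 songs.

C(13,7) = 13!/(7! x (13-7)!).

Final answer: C(13,7) = 1716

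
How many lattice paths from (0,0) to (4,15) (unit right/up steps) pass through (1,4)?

Paths (0,0)->(1,4): C(5,4) = 5.
Paths (1,4)->(4,15): C(14,11) = 364.
By multiplication principle: 5 x 364.

Final answer: 1820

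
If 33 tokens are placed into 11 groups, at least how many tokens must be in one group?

By the pigeonhole principle: ceiling(33/11).

Final answer: 3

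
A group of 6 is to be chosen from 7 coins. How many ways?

C(7,6) = 7!/(6! x (7-6)!).

Final answer: C(7,6) = 7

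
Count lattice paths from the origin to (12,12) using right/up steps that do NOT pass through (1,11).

Total paths to (12,12): C(24,12) = 2704156.
Paths through (1,11): C(12,11) x C(12,1) = 144.
Avoiding (1,11): 2704156 - 144.

Final answer: 2704012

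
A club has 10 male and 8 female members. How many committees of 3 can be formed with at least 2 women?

Sum over valid woman counts:
C(8,2)C(10,1) = 280
C(8,3)C(10,0) = 56
Total: 280 + 56.

Final answer: 336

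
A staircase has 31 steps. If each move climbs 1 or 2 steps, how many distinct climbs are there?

Let f(n) count the ways. The last step is size 1 or 2, so f(n) = f(n-1) + f(n-2) with f(1)=1, f(2)=2.
Iterating the recurrence: f(1)=1, f(2)=2, f(3)=3, f(4)=5, f(5)=8, f(6)=13, f(7)=21, f(8)=34, f(9)=55, f(10)=89, f(11)=144, f(12)=233, f(13)=377, f(14)=610, f(15)=987, f(16)=1597, f(17)=2584, f(18)=4181, f(19)=6765, f(20)=10946, f(21)=17711, f(22)=28657, f(23)=46368, f(24)=75025, f(25)=121393, f(26)=196418, f(27)=317811, f(28)=514229, f(29)=832040, f(30)=1346269, f(31)=2178309.

Final answer: 2178309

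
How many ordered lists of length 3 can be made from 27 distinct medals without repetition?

P(27,3) = 27!/(27-3)! = 27!/24!.

Final answer: P(27,3) = 17550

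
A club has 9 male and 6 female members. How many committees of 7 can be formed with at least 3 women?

Sum over valid woman counts:
C(6,3)C(9,4) = 2520
C(6,4)C(9,3) = 1260
C(6,5)C(9,2) = 216
C(6,6)C(9,1) = 9
Total: 2520 + 1260 + 216 + 9.

Final answer: 4005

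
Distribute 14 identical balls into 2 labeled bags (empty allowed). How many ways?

Stars and bars: C(n+k-1, k-1) = C(15,1).

Final answer: C(15,1) = 15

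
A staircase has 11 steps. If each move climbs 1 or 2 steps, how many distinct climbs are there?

Condition on the final move: it is a 1-step (f(n-1) ways to get there) or a 2-step (f(n-2) ways), so f(n) = f(n-1) + f(n-2), with f(1)=1, f(2)=2.
Iterating the recurrence: f(1)=1, f(2)=2, f(3)=3, f(4)=5, f(5)=8, f(6)=13, f(7)=21, f(8)=34, f(9)=55, f(10)=89, f(11)=144.

Final answer: 144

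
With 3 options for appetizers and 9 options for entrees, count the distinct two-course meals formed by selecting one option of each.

By the multiplication principle: 3 x 9.

Final answer: 27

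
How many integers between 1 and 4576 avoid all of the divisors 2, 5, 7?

|div by 2|=2288, |div by 5|=915, |div by 7|=653.
|div by 2&5|=457, |div by 2&7|=326, |div by 5&7|=130, |div by all|=65.
By inclusion-exclusion, divisible by at least one: 2288+915+653-457-326-130+65 = 3008.
Not divisible by any: 4576 - 3008.

Final answer: 1568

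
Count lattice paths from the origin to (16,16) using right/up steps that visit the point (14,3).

Paths (0,0)->(14,3): C(17,3) = 680.
Paths (14,3)->(16,16): C(15,13) = 105.
By multiplication principle: 680 x 105.

Final answer: 71400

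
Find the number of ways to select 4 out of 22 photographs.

C(22,4) = 22!/(4! x (22-4)!).

Final answer: C(22,4) = 7315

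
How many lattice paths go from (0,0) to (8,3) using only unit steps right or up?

Each path has 8 right steps and 3 up steps in some order (11 steps total).
Choose which 3 of the 11 steps are up: C(11,3).

Final answer: C(11,3) = 165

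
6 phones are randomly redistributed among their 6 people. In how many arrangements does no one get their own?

D(n) = (n-1)(D(n-1) + D(n-2)), D(0)=1, D(1)=0.
D(2) = 1 x (0 + 1) = 1
D(3) = 2 x (1 + 0) = 2
D(4) = 3 x (2 + 1) = 9
D(5) = 4 x (9 + 2) = 44
D(6) = 5 x (D(5) + D(4)) = 5 x (44 + 9)

Final answer: D(6) = 265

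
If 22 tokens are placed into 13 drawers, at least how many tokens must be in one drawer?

By the pigeonhole principle: ceiling(22/13).

Final answer: 2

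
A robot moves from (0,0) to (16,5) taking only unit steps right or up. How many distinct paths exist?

Each path has 16 right steps and 5 up steps in some order (21 steps total).
Choose which 5 of the 21 steps are up: C(21,5).

Final answer: C(21,5) = 20349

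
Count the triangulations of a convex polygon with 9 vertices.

This is counted by the nth Catalan number C_n. Here n = 9 - 2 = 7.
C_n = C(2n,n)/(n+1), so C_{7} = C(14,7)/8 = 3432/8.

Final answer: C_{7} = 429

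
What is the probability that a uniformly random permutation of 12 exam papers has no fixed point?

D(n) = (n-1)(D(n-1) + D(n-2)), D(0)=1, D(1)=0.
Building up: D(2)=1, D(3)=2, D(4)=9, D(5)=44, D(6)=265, D(7)=1854, D(8)=14833, D(9)=133496, D(10)=1334961, D(11)=14684570, D(12)=176214841.
Total arrangements: 12! = 479001600.
Probability = D(12)/12! = 16019531/43545600.

Final answer: D(12)/12! = 176214841/479001600 = 0.367879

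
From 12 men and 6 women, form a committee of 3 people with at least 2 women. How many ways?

Sum over valid woman counts:
C(6,2)C(12,1) = 180
C(6,3)C(12,0) = 20
Total: 180 + 20.

Final answer: 200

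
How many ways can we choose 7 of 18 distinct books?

C(18,7) = 18!/(7! x (18-7)!).

Final answer: C(18,7) = 31824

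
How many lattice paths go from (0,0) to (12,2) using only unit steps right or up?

Each path has 12 right steps and 2 up steps in some order (14 steps total).
Choose which 2 of the 14 steps are up: C(14,2).

Final answer: C(14,2) = 91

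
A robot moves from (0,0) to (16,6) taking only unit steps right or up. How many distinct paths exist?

Each path has 16 right steps and 6 up steps in some order (22 steps total).
Choose which 6 of the 22 steps are up: C(22,6).

Final answer: C(22,6) = 74613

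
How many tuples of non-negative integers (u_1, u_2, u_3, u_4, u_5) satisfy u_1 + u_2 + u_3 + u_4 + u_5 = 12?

Stars and bars with 12 stars and 4 bars:
C(12+5-1, 5-1) = C(16,4).

Final answer: C(16,4) = 1820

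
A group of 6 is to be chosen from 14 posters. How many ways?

C(14,6) = 14!/(6! x (14-6)!).

Final answer: C(14,6) = 3003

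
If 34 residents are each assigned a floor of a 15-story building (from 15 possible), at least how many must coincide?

There are 15 possible values for floor of a 15-story building. With 34 residents and 15 categories, by pigeonhole: ceiling(34/15).

Final answer: 3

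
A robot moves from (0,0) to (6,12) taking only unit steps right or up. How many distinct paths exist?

Each path has 6 right steps and 12 up steps in some order (18 steps total).
Choose which 12 of the 18 steps are up: C(18,12).

Final answer: C(18,12) = 18564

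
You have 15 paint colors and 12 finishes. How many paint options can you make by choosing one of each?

By the multiplication principle: 15 x 12.

Final answer: 180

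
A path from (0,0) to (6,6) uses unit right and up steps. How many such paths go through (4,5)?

Paths (0,0)->(4,5): C(9,5) = 126.
Paths (4,5)->(6,6): C(3,1) = 3.
By multiplication principle: 126 x 3.

Final answer: 378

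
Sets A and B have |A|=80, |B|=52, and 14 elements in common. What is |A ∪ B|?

|A union B| = |A| + |B| - |A intersect B| = 80 + 52 - 14.

Final answer: 118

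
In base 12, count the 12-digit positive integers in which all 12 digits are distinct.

The leading digit has 11 choices (anything but zero); the next has 11 (anything but the first), then 10, and so on, one fewer each time.
Total: 11 x 11 x 10 x 9 x 8 x 7 x 6 x 5 x 4 x 3 x 2 x 1.

Final answer: 439084800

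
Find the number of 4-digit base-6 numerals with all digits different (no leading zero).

The leading digit has 5 choices (anything but zero); the next has 5 (anything but the first), then 4, and so on, one fewer each time.
Total: 5 x 5 x 4 x 3.

Final answer: 300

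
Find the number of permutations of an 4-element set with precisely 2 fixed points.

Choose which 2 elements are fixed: C(4,2) = 6.
Derange the remaining 2 using D(j) = (j-1)(D(j-1) + D(j-2)), D(0)=1, D(1)=0: D(2)=1.
Total: 6 x 1.

Final answer: C(4,2) D(2) = 6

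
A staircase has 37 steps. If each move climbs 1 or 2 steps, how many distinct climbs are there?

Let f(n) be the number of climbs. Removing the last move (1 or 2 steps) gives f(n) = f(n-1) + f(n-2); base cases f(1)=1, f(2)=2.
Iterating the recurrence: f(1)=1, f(2)=2, f(3)=3, f(4)=5, f(5)=8, f(6)=13, f(7)=21, f(8)=34, f(9)=55, f(10)=89, f(11)=144, f(12)=233, f(13)=377, f(14)=610, f(15)=987, f(16)=1597, f(17)=2584, f(18)=4181, f(19)=6765, f(20)=10946, f(21)=17711, f(22)=28657, f(23)=46368, f(24)=75025, f(25)=121393, f(26)=196418, f(27)=317811, f(28)=514229, f(29)=832040, f(30)=1346269, f(31)=2178309, f(32)=3524578, f(33)=5702887, f(34)=9227465, f(35)=14930352, f(36)=24157817, f(37)=39088169.

Final answer: 39088169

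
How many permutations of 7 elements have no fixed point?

Use the recurrence D(n) = (n-1)(D(n-1) + D(n-2)) with D(0)=1, D(1)=0.
D(2) = 1 x (0 + 1) = 1
D(3) = 2 x (1 + 0) = 2
D(4) = 3 x (2 + 1) = 9
D(5) = 4 x (9 + 2) = 44
D(6) = 5 x (44 + 9) = 265
D(7) = 6 x (D(6) + D(5)) = 6 x (265 + 44)

Final answer: D(7) = 1854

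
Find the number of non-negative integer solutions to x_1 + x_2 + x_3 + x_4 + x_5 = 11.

Stars and bars with 11 stars and 4 bars:
C(11+5-1, 5-1) = C(15,4).

Final answer: C(15,4) = 1365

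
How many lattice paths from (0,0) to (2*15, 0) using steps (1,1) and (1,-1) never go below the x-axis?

Total monotonic paths to (15,15): C(30,15) = 155117520.
By the reflection principle, paths that go above the diagonal number C(30,16) = 145422675.
Valid Dyck paths: 155117520 - 145422675.
(Check: C(30,15) - C(30,16) = C(30,15)/16, the Catalan number C_{15}.)

Final answer: C_{15} = 9694845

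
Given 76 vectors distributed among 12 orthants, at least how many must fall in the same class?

By pigeonhole with 76 objects and 12 categories: ceiling(76/12).

Final answer: 7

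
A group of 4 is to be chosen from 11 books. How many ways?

C(11,4) = 11!/(4! x (11-4)!).

Final answer: C(11,4) = 330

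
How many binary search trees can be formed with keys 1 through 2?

The structures are counted by the Catalan number C_n. Here n = 2.
C_n = C(2n,n) - C(2n,n+1), so C_{2} = C(4,2) - C(4,3) = 6 - 4.

Final answer: C_{2} = 2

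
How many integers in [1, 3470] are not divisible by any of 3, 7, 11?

|div by 3|=1156, |div by 7|=495, |div by 11|=315.
|div by 3&7|=165, |div by 3&11|=105, |div by 7&11|=45, |div by all|=15.
By inclusion-exclusion, divisible by at least one: 1156+495+315-165-105-45+15 = 1666.
Not divisible by any: 3470 - 1666.

Final answer: 1804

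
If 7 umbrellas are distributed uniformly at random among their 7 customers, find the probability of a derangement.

D(n) = (n-1)(D(n-1) + D(n-2)), D(0)=1, D(1)=0.
Building up: D(2)=1, D(3)=2, D(4)=9, D(5)=44, D(6)=265, D(7)=1854.
Total arrangements: 7! = 5040.
Probability = D(7)/7! = 103/280.

Final answer: D(7)/7! = 1854/5040 = 0.367857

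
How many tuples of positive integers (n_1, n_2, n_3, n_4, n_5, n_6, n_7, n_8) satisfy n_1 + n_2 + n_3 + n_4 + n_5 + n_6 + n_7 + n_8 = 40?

Substitute n'_i = n_i - 1 (so n'_i >= 0). Then sum n'_i = 40 - 8 = 32.
Stars and bars: C(32+8-1, 8-1) = C(39,7).

Final answer: C(39,7) = 15380937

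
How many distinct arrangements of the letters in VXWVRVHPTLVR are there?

Letters (H:1, L:1, P:1, R:2, T:1, V:4, W:1, X:1). Total letters: 12.
Permutations = 12!/(4! x 2!).

Final answer: 9979200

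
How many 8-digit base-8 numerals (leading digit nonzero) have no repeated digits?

The leading digit has 7 choices (anything but zero); the next has 7 (anything but the first), then 6, and so on, one fewer each time.
Total: 7 x 7 x 6 x 5 x 4 x 3 x 2 x 1.

Final answer: 35280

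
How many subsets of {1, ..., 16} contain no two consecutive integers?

Let a(n) count such subsets of {1, ..., n}. Either n is excluded (a(n-1) ways) or n is included, forcing n-1 out (a(n-2) ways), so a(n) = a(n-1) + a(n-2) with a(1)=2, a(2)=3.
Computing successive values: a(1)=2, a(2)=3, a(3)=5, a(4)=8, a(5)=13, a(6)=21, a(7)=34, a(8)=55, a(9)=89, a(10)=144, a(11)=233, a(12)=377, a(13)=610, a(14)=987, a(15)=1597, a(16)=2584.

Final answer: 2584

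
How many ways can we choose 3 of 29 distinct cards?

C(29,3) = 29!/(3! x 26!).

Final answer: \binom{29}{3} = 3654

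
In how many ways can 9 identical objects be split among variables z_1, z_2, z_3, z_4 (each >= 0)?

Stars and bars with 9 stars and 3 bars:
C(9+4-1, 4-1) = C(12,3).

Final answer: C(12,3) = 220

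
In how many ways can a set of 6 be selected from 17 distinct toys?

C(17,6) = 17!/(6! x (17-6)!).

Final answer: C(17,6) = 12376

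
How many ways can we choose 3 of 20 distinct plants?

C(20,3) = 20!/(3! x (20-3)!).

Final answer: C(20,3) = 1140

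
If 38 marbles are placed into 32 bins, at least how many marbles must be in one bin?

By the pigeonhole principle: ceiling(38/32).

Final answer: 2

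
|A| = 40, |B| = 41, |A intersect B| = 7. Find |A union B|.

|A union B| = |A| + |B| - |A intersect B| = 40 + 41 - 7.

Final answer: 74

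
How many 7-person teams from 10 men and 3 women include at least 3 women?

Sum over valid woman counts:
C(3,3)C(10,4).

Final answer: 210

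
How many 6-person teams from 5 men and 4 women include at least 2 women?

Sum over valid woman counts:
C(4,2)C(5,4) = 30
C(4,3)C(5,3) = 40
C(4,4)C(5,2) = 10
Total: 30 + 40 + 10.

Final answer: 80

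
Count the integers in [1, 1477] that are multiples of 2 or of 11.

Multiples of 2: 738. Multiples of 11: 134. Of both (lcm=22): 67.
By inclusion-exclusion: 738 + 134 - 67.

Final answer: 805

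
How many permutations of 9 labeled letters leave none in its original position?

D(n) = (n-1)(D(n-1) + D(n-2)), D(0)=1, D(1)=0.
D(2) = 1 x (0 + 1) = 1
D(3) = 2 x (1 + 0) = 2
D(4) = 3 x (2 + 1) = 9
D(5) = 4 x (9 + 2) = 44
D(6) = 5 x (44 + 9) = 265
D(7) = 6 x (265 + 44) = 1854
D(8) = 7 x (1854 + 265) = 14833
D(9) = 8 x (D(8) + D(7)) = 8 x (14833 + 1854)

Final answer: D(9) = 133496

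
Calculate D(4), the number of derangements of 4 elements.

D(n) = (n-1)(D(n-1) + D(n-2)), D(0)=1, D(1)=0.
D(2) = 1 x (0 + 1) = 1
D(3) = 2 x (1 + 0) = 2
D(4) = 3 x (D(3) + D(2)) = 3 x (2 + 1)

Final answer: D(4) = 9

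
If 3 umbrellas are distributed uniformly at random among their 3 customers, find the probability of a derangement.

Derangements satisfy D(n) = (n-1)(D(n-1) + D(n-2)), starting from D(0)=1, D(1)=0.
Building up: D(2)=1, D(3)=2.
Total arrangements: 3! = 6.
Probability = D(3)/3! = 1/3.

Final answer: D(3)/3! = 2/6 = 0.333333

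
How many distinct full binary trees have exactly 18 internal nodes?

The structures are counted by the Catalan number C_n. Here n = 18.
C_n = C(2n,n)/(n+1), so C_{18} = C(36,18)/19 = 9075135300/19.

Final answer: C_{18} = 477638700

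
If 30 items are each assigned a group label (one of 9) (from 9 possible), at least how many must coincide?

There are 9 possible values for group label (one of 9). With 30 items and 9 categories, by pigeonhole: ceiling(30/9).

Final answer: 4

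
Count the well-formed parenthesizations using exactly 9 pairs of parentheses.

The structures are counted by the Catalan number C_n. Here n = 9 (pairs).
Using C_0 = 1 and C_(k+1) = C_k x 2(2k+1)/(k+2), build up term by term: C_1=1, C_2=2, C_3=5, C_4=14, C_5=42, C_6=132, C_7=429, C_8=1430, C_9=4862.

Final answer: C_{9} = 4862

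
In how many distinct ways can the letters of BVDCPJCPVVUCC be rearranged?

Letters (B:1, C:4, D:1, J:1, P:2, U:1, V:3). Total letters: 13.
Permutations = 13!/(4! x 3! x 2!).

Final answer: 21621600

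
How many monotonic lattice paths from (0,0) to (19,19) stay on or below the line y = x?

Total monotonic paths to (19,19): C(38,19) = 35345263800.
Paths that cross above y=x (reflection bijection): C(38,20) = 33578000610.
Valid Dyck paths: 35345263800 - 33578000610.
(These counts are the Catalan numbers.)

Final answer: C_{19} = 1767263190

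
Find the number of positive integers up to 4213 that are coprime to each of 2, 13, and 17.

|div by 2|=2106, |div by 13|=324, |div by 17|=247.
|div by 2&13|=162, |div by 2&17|=123, |div by 13&17|=19, |div by all|=9.
By inclusion-exclusion, divisible by at least one: 2106+324+247-162-123-19+9 = 2382.
Not divisible by any: 4213 - 2382.

Final answer: 1831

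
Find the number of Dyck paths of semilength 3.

Total monotonic paths to (3,3): C(6,3) = 20.
A path is bad iff it touches y = x + 1; reflecting its initial segment maps bad paths bijectively onto all paths to (2,4), of which there are C(6,4) = 15.
Valid Dyck paths: 20 - 15.
(These counts are the Catalan numbers.)

Final answer: C_{3} = 5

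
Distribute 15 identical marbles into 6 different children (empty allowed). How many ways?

Stars and bars: C(n+k-1, k-1) = C(20,5).

Final answer: C(20,5) = 15504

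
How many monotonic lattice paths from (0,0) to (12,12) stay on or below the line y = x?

Total monotonic paths to (12,12): C(24,12) = 2704156.
A path is bad iff it touches y = x + 1; reflecting its initial segment maps bad paths bijectively onto all paths to (11,13), of which there are C(24,13) = 2496144.
Valid Dyck paths: 2704156 - 2496144.
(Equivalently, C_{12} = C(24,12)/13 = 2704156/13.)

Final answer: C_{12} = 208012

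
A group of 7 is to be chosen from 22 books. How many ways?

C(22,7) = 22!/(7! x 15!).

Final answer: \binom{22}{7} = 170544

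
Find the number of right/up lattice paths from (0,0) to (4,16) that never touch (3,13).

Total paths to (4,16): C(20,16) = 4845.
Paths through (3,13): C(16,13) x C(4,3) = 2240.
Avoiding (3,13): 4845 - 2240.

Final answer: 2605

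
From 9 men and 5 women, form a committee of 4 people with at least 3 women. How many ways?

Sum over valid woman counts:
C(5,3)C(9,1) = 90
C(5,4)C(9,0) = 5
Total: 90 + 5.

Final answer: 95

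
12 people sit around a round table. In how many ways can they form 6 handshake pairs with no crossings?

This is counted by the nth Catalan number C_n. Here n = 12/2 = 6.
C_n = (2n)!/(n!(n+1)!), so C_{6} = 12!/(6! x 7!) = C(12,6)/7 = 924/7.

Final answer: C_{6} = 132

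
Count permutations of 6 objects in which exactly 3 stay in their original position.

Choose which 3 elements are fixed: C(6,3) = 20.
Derange the remaining 3 using D(j) = (j-1)(D(j-1) + D(j-2)), D(0)=1, D(1)=0: D(2)=1, D(3)=2.
Total: 20 x 2.

Final answer: C(6,3) D(3) = 40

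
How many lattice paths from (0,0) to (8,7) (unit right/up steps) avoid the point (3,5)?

Total paths to (8,7): C(15,7) = 6435.
Paths through (3,5): C(8,5) x C(7,2) = 1176.
Avoiding (3,5): 6435 - 1176.

Final answer: 5259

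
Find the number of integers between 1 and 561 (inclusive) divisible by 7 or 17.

Multiples of 7: 80. Multiples of 17: 33. Of both (lcm=119): 4.
By inclusion-exclusion: 80 + 33 - 4.

Final answer: 109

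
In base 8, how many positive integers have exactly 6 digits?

Leading digit: 7 options (nonzero). Other 5 digit(s): 8 options each.
Total: 7 x 8^5.

Final answer: 229376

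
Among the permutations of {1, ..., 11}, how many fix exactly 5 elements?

Choose which 5 elements are fixed: C(11,5) = 462.
Derange the remaining 6 using D(j) = (j-1)(D(j-1) + D(j-2)), D(0)=1, D(1)=0: D(2)=1, D(3)=2, D(4)=9, D(5)=44, D(6)=265.
Total: 462 x 265.

Final answer: C(11,5) D(6) = 122430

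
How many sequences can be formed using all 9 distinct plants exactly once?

The number of ways to arrange 9 distinct objects is 9!.

Final answer: 9! = 362880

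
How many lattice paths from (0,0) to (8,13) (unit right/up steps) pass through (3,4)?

Paths (0,0)->(3,4): C(7,4) = 35.
Paths (3,4)->(8,13): C(14,9) = 2002.
By multiplication principle: 35 x 2002.

Final answer: 70070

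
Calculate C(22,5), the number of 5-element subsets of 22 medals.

C(22,5) = 22!/(5! x (22-5)!).

Final answer: C(22,5) = 26334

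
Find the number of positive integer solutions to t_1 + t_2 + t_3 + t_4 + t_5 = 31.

Substitute t'_i = t_i - 1 (so t'_i >= 0). Then sum t'_i = 31 - 5 = 26.
Stars and bars: C(26+5-1, 5-1) = C(30,4).

Final answer: C(30,4) = 27405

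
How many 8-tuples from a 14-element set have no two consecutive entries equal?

First character: 14 choices. Each subsequent: 13 choices (must differ from the previous one).
Total: 14 x 13^7.

Final answer: 14 x 13^{7} = 878479238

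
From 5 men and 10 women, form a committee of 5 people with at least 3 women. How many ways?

Sum over valid woman counts:
C(10,3)C(5,2) = 1200
C(10,4)C(5,1) = 1050
C(10,5)C(5,0) = 252
Total: 1200 + 1050 + 252.

Final answer: 2502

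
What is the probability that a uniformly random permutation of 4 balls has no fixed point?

Derangements satisfy D(n) = (n-1)(D(n-1) + D(n-2)), starting from D(0)=1, D(1)=0.
Building up: D(2)=1, D(3)=2, D(4)=9.
Total arrangements: 4! = 24.
Probability = D(4)/4! = 3/8.

Final answer: D(4)/4! = 9/24 = 0.375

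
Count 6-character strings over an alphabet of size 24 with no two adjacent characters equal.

Let g(n) count such strings. g(1) = 24, and each valid string of length n-1 extends in 23 ways (any symbol but the last), so g(n) = 23 g(n-1).
Total: g(6) = 24 x 23^5.

Final answer: 24 x 23^{5} = 154472232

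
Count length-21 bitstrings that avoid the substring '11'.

Let a(n) count valid strings. If the last bit is 0 the prefix is any valid string of length n-1; if it is 1 the string must end in 01 with a valid prefix of length n-2. So a(n) = a(n-1) + a(n-2), a(1)=2, a(2)=3.
Iterating the recurrence: a(1)=2, a(2)=3, a(3)=5, a(4)=8, a(5)=13, a(6)=21, a(7)=34, a(8)=55, a(9)=89, a(10)=144, a(11)=233, a(12)=377, a(13)=610, a(14)=987, a(15)=1597, a(16)=2584, a(17)=4181, a(18)=6765, a(19)=10946, a(20)=17711, a(21)=28657.

Final answer: 28657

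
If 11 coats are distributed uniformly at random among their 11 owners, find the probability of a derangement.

D(n) = (n-1)(D(n-1) + D(n-2)), D(0)=1, D(1)=0.
Building up: D(2)=1, D(3)=2, D(4)=9, D(5)=44, D(6)=265, D(7)=1854, D(8)=14833, D(9)=133496, D(10)=1334961, D(11)=14684570.
Total arrangements: 11! = 39916800.
Probability = D(11)/11! = 1468457/3991680.

Final answer: D(11)/11! = 14684570/39916800 = 0.367879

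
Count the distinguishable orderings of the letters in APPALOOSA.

Letters (A:3, L:1, O:2, P:2, S:1). Total letters: 9.
Permutations = 9!/(3! x 2! x 2!).

Final answer: 15120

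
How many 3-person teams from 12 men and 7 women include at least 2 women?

Sum over valid woman counts:
C(7,2)C(12,1) = 252
C(7,3)C(12,0) = 35
Total: 252 + 35.

Final answer: 287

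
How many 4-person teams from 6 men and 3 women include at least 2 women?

Sum over valid woman counts:
C(3,2)C(6,2) = 45
C(3,3)C(6,1) = 6
Total: 45 + 6.

Final answer: 51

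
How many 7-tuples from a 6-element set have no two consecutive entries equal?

First character: 6 choices. Each subsequent: 5 choices (must differ from the previous one).
Total: 6 x 5^6.

Final answer: 6 x 5^{6} = 93750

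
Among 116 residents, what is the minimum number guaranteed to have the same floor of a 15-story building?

There are 15 possible values for floor of a 15-story building. With 116 residents and 15 categories, by pigeonhole: ceiling(116/15).

Final answer: 8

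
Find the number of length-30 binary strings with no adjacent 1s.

Let a(n) count valid strings. If the last bit is 0 the prefix is any valid string of length n-1; if it is 1 the string must end in 01 with a valid prefix of length n-2. So a(n) = a(n-1) + a(n-2), a(1)=2, a(2)=3.
Computing successive values: a(1)=2, a(2)=3, a(3)=5, a(4)=8, a(5)=13, a(6)=21, a(7)=34, a(8)=55, a(9)=89, a(10)=144, a(11)=233, a(12)=377, a(13)=610, a(14)=987, a(15)=1597, a(16)=2584, a(17)=4181, a(18)=6765, a(19)=10946, a(20)=17711, a(21)=28657, a(22)=46368, a(23)=75025, a(24)=121393, a(25)=196418, a(26)=317811, a(27)=514229, a(28)=832040, a(29)=1346269, a(30)=2178309.

Final answer: 2178309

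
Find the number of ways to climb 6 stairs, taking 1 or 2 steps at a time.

Let f(n) be the number of climbs. Removing the last move (1 or 2 steps) gives f(n) = f(n-1) + f(n-2); base cases f(1)=1, f(2)=2.
Iterating the recurrence: f(1)=1, f(2)=2, f(3)=3, f(4)=5, f(5)=8, f(6)=13.

Final answer: 13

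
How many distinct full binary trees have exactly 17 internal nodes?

The structures are counted by the Catalan number C_n. Here n = 17.
C_n = C(2n,n) - C(2n,n+1), so C_{17} = C(34,17) - C(34,18) = 2333606220 - 2203961430.

Final answer: C_{17} = 129644790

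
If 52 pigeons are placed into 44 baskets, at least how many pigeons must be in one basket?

By the pigeonhole principle: ceiling(52/44).

Final answer: 2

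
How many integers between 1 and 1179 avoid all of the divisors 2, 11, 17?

|div by 2|=589, |div by 11|=107, |div by 17|=69.
|div by 2&11|=53, |div by 2&17|=34, |div by 11&17|=6, |div by all|=3.
By inclusion-exclusion, divisible by at least one: 589+107+69-53-34-6+3 = 675.
Not divisible by any: 1179 - 675.

Final answer: 504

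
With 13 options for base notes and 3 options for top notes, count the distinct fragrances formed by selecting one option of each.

By the multiplication principle: 13 x 3.

Final answer: 39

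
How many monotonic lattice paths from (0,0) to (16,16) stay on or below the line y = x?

Total monotonic paths to (16,16): C(32,16) = 601080390.
Reflecting each bad path at its first crossing gives a bijection with paths to (15,17): C(32,17) = 565722720.
Valid Dyck paths: 601080390 - 565722720.
(Check: C(32,16) - C(32,17) = C(32,16)/17, the Catalan number C_{16}.)

Final answer: C_{16} = 35357670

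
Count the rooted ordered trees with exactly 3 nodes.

This is a standard Catalan-number count: the answer is C_n. Here n = 3 - 1 = 2.
C_n = C(2n,n) - C(2n,n+1), so C_{2} = C(4,2) - C(4,3) = 6 - 4.

Final answer: C_{2} = 2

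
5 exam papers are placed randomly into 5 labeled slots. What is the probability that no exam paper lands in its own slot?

Use the recurrence D(n) = (n-1)(D(n-1) + D(n-2)) with D(0)=1, D(1)=0.
Building up: D(2)=1, D(3)=2, D(4)=9, D(5)=44.
Total arrangements: 5! = 120.
Probability = D(5)/5! = 11/30.

Final answer: D(5)/5! = 44/120 = 0.366667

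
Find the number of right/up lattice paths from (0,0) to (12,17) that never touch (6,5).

Total paths to (12,17): C(29,17) = 51895935.
Paths through (6,5): C(11,5) x C(18,12) = 8576568.
Avoiding (6,5): 51895935 - 8576568.

Final answer: 43319367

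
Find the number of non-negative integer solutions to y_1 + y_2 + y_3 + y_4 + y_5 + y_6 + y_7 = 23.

Stars and bars with 23 stars and 6 bars:
C(23+7-1, 7-1) = C(29,6).

Final answer: C(29,6) = 475020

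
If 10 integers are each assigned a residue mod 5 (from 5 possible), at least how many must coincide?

There are 5 possible values for residue mod 5. With 10 integers and 5 categories, by pigeonhole: ceiling(10/5).

Final answer: 2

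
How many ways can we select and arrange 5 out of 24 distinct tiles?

P(24,5) = 24!/(24-5)! = 24!/19!.

Final answer: P(24,5) = 5100480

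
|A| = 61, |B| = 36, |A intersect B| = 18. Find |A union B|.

|A union B| = |A| + |B| - |A intersect B| = 61 + 36 - 18.

Final answer: 79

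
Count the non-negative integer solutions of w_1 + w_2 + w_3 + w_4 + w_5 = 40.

Stars and bars with 40 stars and 4 bars:
C(40+5-1, 5-1) = C(44,4).

Final answer: C(44,4) = 135751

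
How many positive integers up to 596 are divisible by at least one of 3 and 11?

Multiples of 3: 198. Multiples of 11: 54. Of both (lcm=33): 18.
By inclusion-exclusion: 198 + 54 - 18.

Final answer: 234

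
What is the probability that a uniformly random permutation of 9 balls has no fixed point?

Use the recurrence D(n) = (n-1)(D(n-1) + D(n-2)) with D(0)=1, D(1)=0.
Building up: D(2)=1, D(3)=2, D(4)=9, D(5)=44, D(6)=265, D(7)=1854, D(8)=14833, D(9)=133496.
Total arrangements: 9! = 362880.
Probability = D(9)/9! = 16687/45360.

Final answer: D(9)/9! = 133496/362880 = 0.367879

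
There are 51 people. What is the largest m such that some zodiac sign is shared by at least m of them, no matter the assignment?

There are 12 possible values for zodiac sign. With 51 people and 12 categories, by pigeonhole: ceiling(51/12).

Final answer: 5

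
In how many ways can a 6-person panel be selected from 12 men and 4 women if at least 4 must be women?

Sum over valid woman counts:
C(4,4)C(12,2).

Final answer: 66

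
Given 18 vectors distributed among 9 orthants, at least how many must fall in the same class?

By pigeonhole with 18 objects and 9 categories: ceiling(18/9).

Final answer: 2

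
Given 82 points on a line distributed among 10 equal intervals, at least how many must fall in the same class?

By pigeonhole with 82 objects and 10 categories: ceiling(82/10).

Final answer: 9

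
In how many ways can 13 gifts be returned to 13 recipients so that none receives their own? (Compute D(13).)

D(n) = (n-1)(D(n-1) + D(n-2)), D(0)=1, D(1)=0.
D(2) = 1 x (0 + 1) = 1
D(3) = 2 x (1 + 0) = 2
D(4) = 3 x (2 + 1) = 9
D(5) = 4 x (9 + 2) = 44
D(6) = 5 x (44 + 9) = 265
D(7) = 6 x (265 + 44) = 1854
D(8) = 7 x (1854 + 265) = 14833
D(9) = 8 x (14833 + 1854) = 133496
D(10) = 9 x (133496 + 14833) = 1334961
D(11) = 10 x (1334961 + 133496) = 14684570
D(12) = 11 x (14684570 + 1334961) = 176214841
D(13) = 12 x (D(12) + D(11)) = 12 x (176214841 + 14684570)

Final answer: D(13) = 2290792932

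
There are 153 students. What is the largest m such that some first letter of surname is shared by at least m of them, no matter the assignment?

There are 26 possible values for first letter of surname. With 153 students and 26 categories, by pigeonhole: ceiling(153/26).

Final answer: 6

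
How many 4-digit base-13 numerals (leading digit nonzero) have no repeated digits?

First digit: 12 (nonzero). Second: 12 (not first). Third: 11, etc.
Total: 12 x 12 x 11 x 10.

Final answer: 15840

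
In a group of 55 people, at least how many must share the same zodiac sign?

There are 12 possible values for zodiac sign. With 55 people and 12 categories, by pigeonhole: ceiling(55/12).

Final answer: 5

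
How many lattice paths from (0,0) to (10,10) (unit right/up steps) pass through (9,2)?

Paths (0,0)->(9,2): C(11,2) = 55.
Paths (9,2)->(10,10): C(9,8) = 9.
By multiplication principle: 55 x 9.

Final answer: 495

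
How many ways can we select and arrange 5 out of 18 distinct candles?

P(18,5) = 18!/(18-5)! = 18!/13!.

Final answer: P(18,5) = 1028160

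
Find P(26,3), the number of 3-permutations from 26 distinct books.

P(26,3) = 26!/(26-3)! = 26!/23!.

Final answer: P(26,3) = 15600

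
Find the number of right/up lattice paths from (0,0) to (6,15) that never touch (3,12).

Total paths to (6,15): C(21,15) = 54264.
Paths through (3,12): C(15,12) x C(6,3) = 9100.
Avoiding (3,12): 54264 - 9100.

Final answer: 45164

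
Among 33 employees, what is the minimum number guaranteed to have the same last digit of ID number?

There are 10 possible values for last digit of ID number. With 33 employees and 10 categories, by pigeonhole: ceiling(33/10).

Final answer: 4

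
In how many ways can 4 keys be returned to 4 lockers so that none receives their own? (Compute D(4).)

Use the recurrence D(n) = (n-1)(D(n-1) + D(n-2)) with D(0)=1, D(1)=0.
D(2) = 1 x (0 + 1) = 1
D(3) = 2 x (1 + 0) = 2
D(4) = 3 x (D(3) + D(2)) = 3 x (2 + 1)

Final answer: D(4) = 9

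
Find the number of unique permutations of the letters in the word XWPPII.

Letters (I:2, P:2, W:1, X:1). Total letters: 6.
Permutations = 6!/(2! x 2!).

Final answer: 180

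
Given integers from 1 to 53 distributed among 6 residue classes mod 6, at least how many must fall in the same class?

By pigeonhole with 53 objects and 6 categories: ceiling(53/6).

Final answer: 9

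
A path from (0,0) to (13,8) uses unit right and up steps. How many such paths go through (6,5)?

Paths (0,0)->(6,5): C(11,5) = 462.
Paths (6,5)->(13,8): C(10,3) = 120.
By multiplication principle: 462 x 120.

Final answer: 55440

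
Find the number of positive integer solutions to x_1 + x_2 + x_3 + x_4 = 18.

Substitute x'_i = x_i - 1 (so x'_i >= 0). Then sum x'_i = 18 - 4 = 14.
Stars and bars: C(14+4-1, 4-1) = C(17,3).

Final answer: C(17,3) = 680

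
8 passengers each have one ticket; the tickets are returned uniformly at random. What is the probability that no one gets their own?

Derangements satisfy D(n) = (n-1)(D(n-1) + D(n-2)), starting from D(0)=1, D(1)=0.
Building up: D(2)=1, D(3)=2, D(4)=9, D(5)=44, D(6)=265, D(7)=1854, D(8)=14833.
Total arrangements: 8! = 40320.
Probability = D(8)/8! = 2119/5760.

Final answer: D(8)/8! = 14833/40320 = 0.367882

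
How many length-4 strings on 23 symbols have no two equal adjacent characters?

First character: 23 choices. Each subsequent: 22 choices (must differ from the previous one).
Total: 23 x 22^3.

Final answer: 23 x 22^{3} = 244904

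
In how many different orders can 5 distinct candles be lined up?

The number of ways to arrange 5 distinct objects is 5!.

Final answer: 5! = 120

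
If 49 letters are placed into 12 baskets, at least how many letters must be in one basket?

By the pigeonhole principle: ceiling(49/12).

Final answer: 5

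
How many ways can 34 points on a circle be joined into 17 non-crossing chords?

This is counted by the nth Catalan number C_n. Here n = 34/2 = 17.
Using C_0 = 1 and C_(k+1) = C_k x 2(2k+1)/(k+2), build up term by term: C_1=1, C_2=2, C_3=5, C_4=14, C_5=42, C_6=132, C_7=429, C_8=1430, C_9=4862, C_10=16796, C_11=58786, C_12=208012, C_13=742900, C_14=2674440, C_15=9694845, C_16=35357670, C_17=129644790.

Final answer: C_{17} = 129644790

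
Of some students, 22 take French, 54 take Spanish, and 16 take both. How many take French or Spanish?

|A union B| = |A| + |B| - |A intersect B| = 22 + 54 - 16.

Final answer: 60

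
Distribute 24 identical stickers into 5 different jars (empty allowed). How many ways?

Stars and bars: C(n+k-1, k-1) = C(28,4).

Final answer: C(28,4) = 20475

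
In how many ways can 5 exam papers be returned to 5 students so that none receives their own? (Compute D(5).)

Derangements satisfy D(n) = (n-1)(D(n-1) + D(n-2)), starting from D(0)=1, D(1)=0.
D(2) = 1 x (0 + 1) = 1
D(3) = 2 x (1 + 0) = 2
D(4) = 3 x (2 + 1) = 9
D(5) = 4 x (D(4) + D(3)) = 4 x (9 + 2)

Final answer: D(5) = 44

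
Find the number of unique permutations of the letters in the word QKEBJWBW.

Letters (B:2, E:1, J:1, K:1, Q:1, W:2). Total letters: 8.
Permutations = 8!/(2! x 2!).

Final answer: 10080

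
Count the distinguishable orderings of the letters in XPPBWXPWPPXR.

Letters (B:1, P:5, R:1, W:2, X:3). Total letters: 12.
Permutations = 12!/(5! x 3! x 2!).

Final answer: 332640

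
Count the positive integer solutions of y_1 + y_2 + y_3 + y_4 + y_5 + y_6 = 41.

Substitute y'_i = y_i - 1 (so y'_i >= 0). Then sum y'_i = 41 - 6 = 35.
Stars and bars: C(35+6-1, 6-1) = C(40,5).

Final answer: C(40,5) = 658008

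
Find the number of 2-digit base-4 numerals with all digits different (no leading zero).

The leading digit has 3 choices (anything but zero); the next has 3 (anything but the first), then 2, and so on, one fewer each time.
Total: 3 x 3.

Final answer: 9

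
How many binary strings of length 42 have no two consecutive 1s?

Let a(n) count valid strings. If the last bit is 0 the prefix is any valid string of length n-1; if it is 1 the string must end in 01 with a valid prefix of length n-2. So a(n) = a(n-1) + a(n-2), a(1)=2, a(2)=3.
Iterating the recurrence: a(1)=2, a(2)=3, a(3)=5, a(4)=8, a(5)=13, a(6)=21, a(7)=34, a(8)=55, a(9)=89, a(10)=144, a(11)=233, a(12)=377, a(13)=610, a(14)=987, a(15)=1597, a(16)=2584, a(17)=4181, a(18)=6765, a(19)=10946, a(20)=17711, a(21)=28657, a(22)=46368, a(23)=75025, a(24)=121393, a(25)=196418, a(26)=317811, a(27)=514229, a(28)=832040, a(29)=1346269, a(30)=2178309, a(31)=3524578, a(32)=5702887, a(33)=9227465, a(34)=14930352, a(35)=24157817, a(36)=39088169, a(37)=63245986, a(38)=102334155, a(39)=165580141, a(40)=267914296, a(41)=433494437, a(42)=701408733.

Final answer: 701408733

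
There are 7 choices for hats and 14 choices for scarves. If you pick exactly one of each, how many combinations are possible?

By the multiplication principle: 7 x 14.

Final answer: 98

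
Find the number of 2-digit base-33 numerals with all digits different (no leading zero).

First digit: 32 (nonzero). Second: 32 (not first). Third: 31, etc.
Total: 32 x 32.

Final answer: 1024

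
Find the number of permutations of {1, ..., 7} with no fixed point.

Derangements satisfy D(n) = (n-1)(D(n-1) + D(n-2)), starting from D(0)=1, D(1)=0.
Building up: D(2)=1, D(3)=2, D(4)=9, D(5)=44, D(6)=265.
D(7) = 6 x (D(6) + D(5)) = 6 x (265 + 44).

Final answer: D(7) = 1854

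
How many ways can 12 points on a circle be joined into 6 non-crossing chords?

This is a standard Catalan-number count: the answer is C_n. Here n = 12/2 = 6.
C_n = C(2n,n)/(n+1), so C_{6} = C(12,6)/7 = 924/7.

Final answer: C_{6} = 132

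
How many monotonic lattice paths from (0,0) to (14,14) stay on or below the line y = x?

Total monotonic paths to (14,14): C(28,14) = 40116600.
Paths that cross above y=x (reflection bijection): C(28,15) = 37442160.
Valid Dyck paths: 40116600 - 37442160.
(This is the Catalan number C_{14}.)

Final answer: C_{14} = 2674440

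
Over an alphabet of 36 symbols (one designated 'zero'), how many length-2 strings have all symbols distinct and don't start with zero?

First digit: 35 (nonzero). Second: 35 (not first). Third: 34, etc.
Total: 35 x 35.

Final answer: 1225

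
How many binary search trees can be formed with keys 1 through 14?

The structures are counted by the Catalan number C_n. Here n = 14.
C_n = (2n)!/(n!(n+1)!), so C_{14} = 28!/(14! x 15!) = C(28,14)/15 = 40116600/15.

Final answer: C_{14} = 2674440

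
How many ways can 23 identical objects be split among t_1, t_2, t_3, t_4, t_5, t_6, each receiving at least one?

Substitute t'_i = t_i - 1 (so t'_i >= 0). Then sum t'_i = 23 - 6 = 17.
Stars and bars: C(17+6-1, 6-1) = C(22,5).

Final answer: C(22,5) = 26334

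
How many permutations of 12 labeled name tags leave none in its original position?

Use the recurrence D(n) = (n-1)(D(n-1) + D(n-2)) with D(0)=1, D(1)=0.
D(2) = 1 x (0 + 1) = 1
D(3) = 2 x (1 + 0) = 2
D(4) = 3 x (2 + 1) = 9
D(5) = 4 x (9 + 2) = 44
D(6) = 5 x (44 + 9) = 265
D(7) = 6 x (265 + 44) = 1854
D(8) = 7 x (1854 + 265) = 14833
D(9) = 8 x (14833 + 1854) = 133496
D(10) = 9 x (133496 + 14833) = 1334961
D(11) = 10 x (1334961 + 133496) = 14684570
D(12) = 11 x (D(11) + D(10)) = 11 x (14684570 + 1334961)

Final answer: D(12) = 176214841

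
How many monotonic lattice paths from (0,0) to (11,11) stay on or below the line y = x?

Total monotonic paths to (11,11): C(22,11) = 705432.
Paths that cross above y=x (reflection bijection): C(22,12) = 646646.
Valid Dyck paths: 705432 - 646646.
(Check: C(22,11) - C(22,12) = C(22,11)/12, the Catalan number C_{11}.)

Final answer: C_{11} = 58786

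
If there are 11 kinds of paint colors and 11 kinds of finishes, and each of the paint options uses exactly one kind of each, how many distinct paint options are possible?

By the multiplication principle: 11 x 11.

Final answer: 121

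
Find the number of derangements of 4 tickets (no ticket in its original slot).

Derangements satisfy D(n) = (n-1)(D(n-1) + D(n-2)), starting from D(0)=1, D(1)=0.
D(2) = 1 x (0 + 1) = 1
D(3) = 2 x (1 + 0) = 2
D(4) = 3 x (D(3) + D(2)) = 3 x (2 + 1)

Final answer: D(4) = 9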